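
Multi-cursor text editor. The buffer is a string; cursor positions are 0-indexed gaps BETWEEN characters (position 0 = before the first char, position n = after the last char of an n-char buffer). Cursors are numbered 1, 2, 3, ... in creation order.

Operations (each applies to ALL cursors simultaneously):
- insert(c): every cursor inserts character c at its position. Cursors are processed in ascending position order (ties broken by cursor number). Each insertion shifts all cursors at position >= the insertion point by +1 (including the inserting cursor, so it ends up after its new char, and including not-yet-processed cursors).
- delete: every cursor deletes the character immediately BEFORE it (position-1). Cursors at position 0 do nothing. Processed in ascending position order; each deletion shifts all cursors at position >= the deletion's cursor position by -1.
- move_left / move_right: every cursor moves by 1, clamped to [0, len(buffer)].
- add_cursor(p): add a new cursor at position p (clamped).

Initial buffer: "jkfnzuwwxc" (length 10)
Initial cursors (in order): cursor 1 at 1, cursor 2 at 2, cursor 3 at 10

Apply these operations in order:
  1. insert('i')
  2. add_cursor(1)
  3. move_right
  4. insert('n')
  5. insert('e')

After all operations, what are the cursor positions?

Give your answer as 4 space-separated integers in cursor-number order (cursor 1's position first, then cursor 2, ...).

After op 1 (insert('i')): buffer="jikifnzuwwxci" (len 13), cursors c1@2 c2@4 c3@13, authorship .1.2........3
After op 2 (add_cursor(1)): buffer="jikifnzuwwxci" (len 13), cursors c4@1 c1@2 c2@4 c3@13, authorship .1.2........3
After op 3 (move_right): buffer="jikifnzuwwxci" (len 13), cursors c4@2 c1@3 c2@5 c3@13, authorship .1.2........3
After op 4 (insert('n')): buffer="jinknifnnzuwwxcin" (len 17), cursors c4@3 c1@5 c2@8 c3@17, authorship .14.12.2.......33
After op 5 (insert('e')): buffer="jinekneifnenzuwwxcine" (len 21), cursors c4@4 c1@7 c2@11 c3@21, authorship .144.112.22.......333

Answer: 7 11 21 4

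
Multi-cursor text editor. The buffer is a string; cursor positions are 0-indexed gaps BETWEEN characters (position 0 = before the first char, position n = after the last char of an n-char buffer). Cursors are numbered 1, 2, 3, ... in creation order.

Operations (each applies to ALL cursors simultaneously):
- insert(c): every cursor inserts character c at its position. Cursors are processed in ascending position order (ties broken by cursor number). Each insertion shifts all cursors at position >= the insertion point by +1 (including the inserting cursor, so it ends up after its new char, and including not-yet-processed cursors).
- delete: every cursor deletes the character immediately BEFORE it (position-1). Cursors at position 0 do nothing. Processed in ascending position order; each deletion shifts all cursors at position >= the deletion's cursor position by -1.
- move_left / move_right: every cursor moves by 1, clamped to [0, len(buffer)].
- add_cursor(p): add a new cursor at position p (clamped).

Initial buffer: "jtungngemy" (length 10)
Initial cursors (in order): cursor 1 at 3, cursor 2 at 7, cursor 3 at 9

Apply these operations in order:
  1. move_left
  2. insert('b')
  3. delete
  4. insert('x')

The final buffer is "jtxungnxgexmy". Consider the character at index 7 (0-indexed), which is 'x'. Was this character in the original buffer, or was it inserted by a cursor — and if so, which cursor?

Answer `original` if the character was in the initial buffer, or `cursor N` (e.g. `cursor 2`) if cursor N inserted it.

After op 1 (move_left): buffer="jtungngemy" (len 10), cursors c1@2 c2@6 c3@8, authorship ..........
After op 2 (insert('b')): buffer="jtbungnbgebmy" (len 13), cursors c1@3 c2@8 c3@11, authorship ..1....2..3..
After op 3 (delete): buffer="jtungngemy" (len 10), cursors c1@2 c2@6 c3@8, authorship ..........
After op 4 (insert('x')): buffer="jtxungnxgexmy" (len 13), cursors c1@3 c2@8 c3@11, authorship ..1....2..3..
Authorship (.=original, N=cursor N): . . 1 . . . . 2 . . 3 . .
Index 7: author = 2

Answer: cursor 2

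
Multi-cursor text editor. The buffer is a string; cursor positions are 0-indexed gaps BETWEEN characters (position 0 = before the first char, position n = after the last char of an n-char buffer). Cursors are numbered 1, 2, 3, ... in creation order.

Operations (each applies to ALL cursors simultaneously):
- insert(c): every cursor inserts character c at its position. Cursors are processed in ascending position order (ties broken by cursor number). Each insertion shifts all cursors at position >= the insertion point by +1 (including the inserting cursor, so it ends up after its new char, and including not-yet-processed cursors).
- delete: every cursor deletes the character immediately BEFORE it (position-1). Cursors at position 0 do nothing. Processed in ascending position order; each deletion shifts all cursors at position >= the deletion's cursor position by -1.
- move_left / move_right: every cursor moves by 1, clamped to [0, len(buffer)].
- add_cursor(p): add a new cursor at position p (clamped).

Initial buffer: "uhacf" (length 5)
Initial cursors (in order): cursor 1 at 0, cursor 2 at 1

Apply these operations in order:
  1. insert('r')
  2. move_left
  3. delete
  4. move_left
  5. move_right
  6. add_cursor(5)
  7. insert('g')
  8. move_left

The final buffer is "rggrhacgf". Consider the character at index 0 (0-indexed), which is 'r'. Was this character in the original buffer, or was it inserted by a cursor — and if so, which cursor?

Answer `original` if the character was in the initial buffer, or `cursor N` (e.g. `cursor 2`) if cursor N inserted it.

After op 1 (insert('r')): buffer="rurhacf" (len 7), cursors c1@1 c2@3, authorship 1.2....
After op 2 (move_left): buffer="rurhacf" (len 7), cursors c1@0 c2@2, authorship 1.2....
After op 3 (delete): buffer="rrhacf" (len 6), cursors c1@0 c2@1, authorship 12....
After op 4 (move_left): buffer="rrhacf" (len 6), cursors c1@0 c2@0, authorship 12....
After op 5 (move_right): buffer="rrhacf" (len 6), cursors c1@1 c2@1, authorship 12....
After op 6 (add_cursor(5)): buffer="rrhacf" (len 6), cursors c1@1 c2@1 c3@5, authorship 12....
After op 7 (insert('g')): buffer="rggrhacgf" (len 9), cursors c1@3 c2@3 c3@8, authorship 1122...3.
After op 8 (move_left): buffer="rggrhacgf" (len 9), cursors c1@2 c2@2 c3@7, authorship 1122...3.
Authorship (.=original, N=cursor N): 1 1 2 2 . . . 3 .
Index 0: author = 1

Answer: cursor 1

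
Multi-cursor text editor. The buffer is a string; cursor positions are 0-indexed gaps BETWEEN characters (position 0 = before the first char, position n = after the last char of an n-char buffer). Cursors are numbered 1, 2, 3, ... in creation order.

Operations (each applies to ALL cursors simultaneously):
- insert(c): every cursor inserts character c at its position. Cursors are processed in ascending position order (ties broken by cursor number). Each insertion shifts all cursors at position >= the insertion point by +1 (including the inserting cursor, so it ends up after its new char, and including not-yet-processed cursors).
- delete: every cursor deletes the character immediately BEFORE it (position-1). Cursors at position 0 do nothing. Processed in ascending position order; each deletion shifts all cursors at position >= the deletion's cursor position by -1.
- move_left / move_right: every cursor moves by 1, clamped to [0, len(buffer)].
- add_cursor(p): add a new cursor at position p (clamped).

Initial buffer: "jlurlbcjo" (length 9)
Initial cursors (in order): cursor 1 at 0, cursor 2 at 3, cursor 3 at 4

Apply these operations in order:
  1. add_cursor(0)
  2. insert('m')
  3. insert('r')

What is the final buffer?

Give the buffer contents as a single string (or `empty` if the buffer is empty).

Answer: mmrrjlumrrmrlbcjo

Derivation:
After op 1 (add_cursor(0)): buffer="jlurlbcjo" (len 9), cursors c1@0 c4@0 c2@3 c3@4, authorship .........
After op 2 (insert('m')): buffer="mmjlumrmlbcjo" (len 13), cursors c1@2 c4@2 c2@6 c3@8, authorship 14...2.3.....
After op 3 (insert('r')): buffer="mmrrjlumrrmrlbcjo" (len 17), cursors c1@4 c4@4 c2@9 c3@12, authorship 1414...22.33.....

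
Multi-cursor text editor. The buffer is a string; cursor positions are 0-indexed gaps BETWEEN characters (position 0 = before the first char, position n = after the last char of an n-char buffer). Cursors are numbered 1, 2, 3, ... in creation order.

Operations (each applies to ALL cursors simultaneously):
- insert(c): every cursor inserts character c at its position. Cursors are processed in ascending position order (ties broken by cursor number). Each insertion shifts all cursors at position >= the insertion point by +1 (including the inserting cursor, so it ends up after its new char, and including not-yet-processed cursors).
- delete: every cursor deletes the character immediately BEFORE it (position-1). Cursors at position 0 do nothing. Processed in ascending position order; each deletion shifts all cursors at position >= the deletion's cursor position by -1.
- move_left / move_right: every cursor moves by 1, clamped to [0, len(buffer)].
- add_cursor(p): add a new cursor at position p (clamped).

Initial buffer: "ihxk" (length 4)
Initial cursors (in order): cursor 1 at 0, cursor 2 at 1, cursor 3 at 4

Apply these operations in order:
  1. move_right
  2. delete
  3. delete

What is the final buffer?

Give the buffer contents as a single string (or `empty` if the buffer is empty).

After op 1 (move_right): buffer="ihxk" (len 4), cursors c1@1 c2@2 c3@4, authorship ....
After op 2 (delete): buffer="x" (len 1), cursors c1@0 c2@0 c3@1, authorship .
After op 3 (delete): buffer="" (len 0), cursors c1@0 c2@0 c3@0, authorship 

Answer: empty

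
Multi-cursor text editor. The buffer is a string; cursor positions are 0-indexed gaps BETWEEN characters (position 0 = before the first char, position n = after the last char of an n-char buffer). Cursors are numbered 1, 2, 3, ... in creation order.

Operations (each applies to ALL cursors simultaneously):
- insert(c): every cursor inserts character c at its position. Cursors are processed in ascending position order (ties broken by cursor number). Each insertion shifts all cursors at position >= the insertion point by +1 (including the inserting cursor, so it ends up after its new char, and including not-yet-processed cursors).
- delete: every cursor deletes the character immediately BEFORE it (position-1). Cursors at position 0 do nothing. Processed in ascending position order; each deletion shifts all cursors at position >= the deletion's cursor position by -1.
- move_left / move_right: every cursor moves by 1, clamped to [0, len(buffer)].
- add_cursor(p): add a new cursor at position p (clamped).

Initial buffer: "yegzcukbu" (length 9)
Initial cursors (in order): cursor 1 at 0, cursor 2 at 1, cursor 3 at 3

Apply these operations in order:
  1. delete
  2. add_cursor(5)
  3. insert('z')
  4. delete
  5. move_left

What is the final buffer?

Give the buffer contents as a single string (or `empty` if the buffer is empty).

After op 1 (delete): buffer="ezcukbu" (len 7), cursors c1@0 c2@0 c3@1, authorship .......
After op 2 (add_cursor(5)): buffer="ezcukbu" (len 7), cursors c1@0 c2@0 c3@1 c4@5, authorship .......
After op 3 (insert('z')): buffer="zzezzcukzbu" (len 11), cursors c1@2 c2@2 c3@4 c4@9, authorship 12.3....4..
After op 4 (delete): buffer="ezcukbu" (len 7), cursors c1@0 c2@0 c3@1 c4@5, authorship .......
After op 5 (move_left): buffer="ezcukbu" (len 7), cursors c1@0 c2@0 c3@0 c4@4, authorship .......

Answer: ezcukbu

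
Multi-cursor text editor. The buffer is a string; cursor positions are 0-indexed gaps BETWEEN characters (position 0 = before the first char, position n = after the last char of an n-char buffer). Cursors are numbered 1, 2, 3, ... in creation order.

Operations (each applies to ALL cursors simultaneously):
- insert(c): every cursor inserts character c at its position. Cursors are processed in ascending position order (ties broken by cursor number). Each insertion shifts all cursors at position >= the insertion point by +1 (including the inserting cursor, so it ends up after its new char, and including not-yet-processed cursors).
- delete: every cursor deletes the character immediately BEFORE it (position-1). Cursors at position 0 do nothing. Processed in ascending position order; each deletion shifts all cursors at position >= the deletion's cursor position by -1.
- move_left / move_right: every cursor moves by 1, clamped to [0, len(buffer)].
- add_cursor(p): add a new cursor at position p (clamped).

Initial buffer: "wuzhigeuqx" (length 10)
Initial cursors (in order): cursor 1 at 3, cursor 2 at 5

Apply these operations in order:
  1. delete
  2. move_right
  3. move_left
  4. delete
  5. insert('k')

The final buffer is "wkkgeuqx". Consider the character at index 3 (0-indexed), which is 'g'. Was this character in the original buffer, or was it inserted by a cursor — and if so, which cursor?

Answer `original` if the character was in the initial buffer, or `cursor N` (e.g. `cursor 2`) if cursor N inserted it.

After op 1 (delete): buffer="wuhgeuqx" (len 8), cursors c1@2 c2@3, authorship ........
After op 2 (move_right): buffer="wuhgeuqx" (len 8), cursors c1@3 c2@4, authorship ........
After op 3 (move_left): buffer="wuhgeuqx" (len 8), cursors c1@2 c2@3, authorship ........
After op 4 (delete): buffer="wgeuqx" (len 6), cursors c1@1 c2@1, authorship ......
After op 5 (insert('k')): buffer="wkkgeuqx" (len 8), cursors c1@3 c2@3, authorship .12.....
Authorship (.=original, N=cursor N): . 1 2 . . . . .
Index 3: author = original

Answer: original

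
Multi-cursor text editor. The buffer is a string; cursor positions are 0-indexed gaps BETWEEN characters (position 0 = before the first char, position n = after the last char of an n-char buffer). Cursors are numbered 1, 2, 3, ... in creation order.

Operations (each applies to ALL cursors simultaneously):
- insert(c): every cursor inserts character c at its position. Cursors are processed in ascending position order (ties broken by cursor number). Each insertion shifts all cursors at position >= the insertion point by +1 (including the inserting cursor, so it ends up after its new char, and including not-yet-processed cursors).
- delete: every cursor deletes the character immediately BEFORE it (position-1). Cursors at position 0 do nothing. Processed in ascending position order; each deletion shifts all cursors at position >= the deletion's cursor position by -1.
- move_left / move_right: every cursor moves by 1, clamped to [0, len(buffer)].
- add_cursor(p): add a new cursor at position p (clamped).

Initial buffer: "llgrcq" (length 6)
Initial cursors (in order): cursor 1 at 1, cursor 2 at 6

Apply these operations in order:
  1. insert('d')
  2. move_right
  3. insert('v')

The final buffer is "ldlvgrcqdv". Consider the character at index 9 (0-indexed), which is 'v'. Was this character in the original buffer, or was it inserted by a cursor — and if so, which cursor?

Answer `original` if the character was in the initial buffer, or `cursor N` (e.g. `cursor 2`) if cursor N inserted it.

After op 1 (insert('d')): buffer="ldlgrcqd" (len 8), cursors c1@2 c2@8, authorship .1.....2
After op 2 (move_right): buffer="ldlgrcqd" (len 8), cursors c1@3 c2@8, authorship .1.....2
After op 3 (insert('v')): buffer="ldlvgrcqdv" (len 10), cursors c1@4 c2@10, authorship .1.1....22
Authorship (.=original, N=cursor N): . 1 . 1 . . . . 2 2
Index 9: author = 2

Answer: cursor 2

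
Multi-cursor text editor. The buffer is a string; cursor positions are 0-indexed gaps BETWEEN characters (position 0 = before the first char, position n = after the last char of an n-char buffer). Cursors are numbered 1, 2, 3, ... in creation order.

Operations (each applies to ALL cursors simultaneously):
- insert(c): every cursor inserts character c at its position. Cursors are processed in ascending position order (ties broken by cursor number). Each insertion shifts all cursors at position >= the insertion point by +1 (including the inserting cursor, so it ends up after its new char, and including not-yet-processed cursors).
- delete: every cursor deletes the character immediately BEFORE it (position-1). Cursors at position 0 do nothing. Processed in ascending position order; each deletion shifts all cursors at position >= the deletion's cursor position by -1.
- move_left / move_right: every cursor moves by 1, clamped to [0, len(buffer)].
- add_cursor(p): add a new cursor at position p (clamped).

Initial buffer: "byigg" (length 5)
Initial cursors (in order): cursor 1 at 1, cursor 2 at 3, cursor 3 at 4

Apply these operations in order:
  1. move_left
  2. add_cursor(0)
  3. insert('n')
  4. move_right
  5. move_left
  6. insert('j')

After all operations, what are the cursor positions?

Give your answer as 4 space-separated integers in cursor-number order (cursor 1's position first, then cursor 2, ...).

Answer: 4 8 11 4

Derivation:
After op 1 (move_left): buffer="byigg" (len 5), cursors c1@0 c2@2 c3@3, authorship .....
After op 2 (add_cursor(0)): buffer="byigg" (len 5), cursors c1@0 c4@0 c2@2 c3@3, authorship .....
After op 3 (insert('n')): buffer="nnbyningg" (len 9), cursors c1@2 c4@2 c2@5 c3@7, authorship 14..2.3..
After op 4 (move_right): buffer="nnbyningg" (len 9), cursors c1@3 c4@3 c2@6 c3@8, authorship 14..2.3..
After op 5 (move_left): buffer="nnbyningg" (len 9), cursors c1@2 c4@2 c2@5 c3@7, authorship 14..2.3..
After op 6 (insert('j')): buffer="nnjjbynjinjgg" (len 13), cursors c1@4 c4@4 c2@8 c3@11, authorship 1414..22.33..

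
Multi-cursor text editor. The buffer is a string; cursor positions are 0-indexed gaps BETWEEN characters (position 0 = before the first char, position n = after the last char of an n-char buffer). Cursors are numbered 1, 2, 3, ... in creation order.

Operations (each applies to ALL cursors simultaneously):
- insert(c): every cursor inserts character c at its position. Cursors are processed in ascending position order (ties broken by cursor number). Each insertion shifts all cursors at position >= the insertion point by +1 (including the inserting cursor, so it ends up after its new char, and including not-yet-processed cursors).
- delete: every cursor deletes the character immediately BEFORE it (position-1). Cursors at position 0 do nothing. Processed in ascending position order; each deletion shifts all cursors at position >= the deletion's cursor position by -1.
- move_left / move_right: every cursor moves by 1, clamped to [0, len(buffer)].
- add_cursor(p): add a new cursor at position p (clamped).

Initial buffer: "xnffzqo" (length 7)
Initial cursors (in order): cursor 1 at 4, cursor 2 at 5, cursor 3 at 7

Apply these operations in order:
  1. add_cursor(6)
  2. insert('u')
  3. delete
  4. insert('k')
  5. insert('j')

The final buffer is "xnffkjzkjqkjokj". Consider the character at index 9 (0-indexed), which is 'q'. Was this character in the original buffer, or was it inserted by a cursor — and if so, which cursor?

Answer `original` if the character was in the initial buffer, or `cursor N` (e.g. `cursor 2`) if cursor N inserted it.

After op 1 (add_cursor(6)): buffer="xnffzqo" (len 7), cursors c1@4 c2@5 c4@6 c3@7, authorship .......
After op 2 (insert('u')): buffer="xnffuzuquou" (len 11), cursors c1@5 c2@7 c4@9 c3@11, authorship ....1.2.4.3
After op 3 (delete): buffer="xnffzqo" (len 7), cursors c1@4 c2@5 c4@6 c3@7, authorship .......
After op 4 (insert('k')): buffer="xnffkzkqkok" (len 11), cursors c1@5 c2@7 c4@9 c3@11, authorship ....1.2.4.3
After op 5 (insert('j')): buffer="xnffkjzkjqkjokj" (len 15), cursors c1@6 c2@9 c4@12 c3@15, authorship ....11.22.44.33
Authorship (.=original, N=cursor N): . . . . 1 1 . 2 2 . 4 4 . 3 3
Index 9: author = original

Answer: original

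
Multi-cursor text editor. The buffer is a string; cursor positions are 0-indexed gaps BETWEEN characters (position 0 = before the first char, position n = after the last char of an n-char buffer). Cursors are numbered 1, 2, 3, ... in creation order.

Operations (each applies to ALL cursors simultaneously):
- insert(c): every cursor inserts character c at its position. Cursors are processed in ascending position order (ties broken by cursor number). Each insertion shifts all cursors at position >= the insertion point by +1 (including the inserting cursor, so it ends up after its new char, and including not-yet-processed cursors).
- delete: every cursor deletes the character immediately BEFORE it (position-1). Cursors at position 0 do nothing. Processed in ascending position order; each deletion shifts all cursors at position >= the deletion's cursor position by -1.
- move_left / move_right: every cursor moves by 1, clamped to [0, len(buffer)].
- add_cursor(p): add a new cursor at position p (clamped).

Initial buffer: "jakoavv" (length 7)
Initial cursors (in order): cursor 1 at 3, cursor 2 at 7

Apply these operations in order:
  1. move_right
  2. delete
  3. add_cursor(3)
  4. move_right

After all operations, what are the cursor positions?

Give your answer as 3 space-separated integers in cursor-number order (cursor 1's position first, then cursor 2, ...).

Answer: 4 5 4

Derivation:
After op 1 (move_right): buffer="jakoavv" (len 7), cursors c1@4 c2@7, authorship .......
After op 2 (delete): buffer="jakav" (len 5), cursors c1@3 c2@5, authorship .....
After op 3 (add_cursor(3)): buffer="jakav" (len 5), cursors c1@3 c3@3 c2@5, authorship .....
After op 4 (move_right): buffer="jakav" (len 5), cursors c1@4 c3@4 c2@5, authorship .....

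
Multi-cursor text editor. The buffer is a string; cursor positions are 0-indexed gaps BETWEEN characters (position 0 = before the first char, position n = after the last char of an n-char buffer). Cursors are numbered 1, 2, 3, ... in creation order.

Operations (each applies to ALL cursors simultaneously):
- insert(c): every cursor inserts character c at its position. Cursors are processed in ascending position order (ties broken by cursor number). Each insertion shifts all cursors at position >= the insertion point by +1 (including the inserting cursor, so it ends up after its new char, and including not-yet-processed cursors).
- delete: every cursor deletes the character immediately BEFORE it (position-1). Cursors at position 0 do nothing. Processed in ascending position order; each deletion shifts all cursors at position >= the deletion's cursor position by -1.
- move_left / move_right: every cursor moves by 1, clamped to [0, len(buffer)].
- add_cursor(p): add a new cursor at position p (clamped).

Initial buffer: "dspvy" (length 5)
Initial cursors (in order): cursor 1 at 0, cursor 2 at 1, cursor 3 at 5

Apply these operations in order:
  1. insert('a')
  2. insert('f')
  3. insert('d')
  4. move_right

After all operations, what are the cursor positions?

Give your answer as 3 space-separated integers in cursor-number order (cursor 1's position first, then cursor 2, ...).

After op 1 (insert('a')): buffer="adaspvya" (len 8), cursors c1@1 c2@3 c3@8, authorship 1.2....3
After op 2 (insert('f')): buffer="afdafspvyaf" (len 11), cursors c1@2 c2@5 c3@11, authorship 11.22....33
After op 3 (insert('d')): buffer="afddafdspvyafd" (len 14), cursors c1@3 c2@7 c3@14, authorship 111.222....333
After op 4 (move_right): buffer="afddafdspvyafd" (len 14), cursors c1@4 c2@8 c3@14, authorship 111.222....333

Answer: 4 8 14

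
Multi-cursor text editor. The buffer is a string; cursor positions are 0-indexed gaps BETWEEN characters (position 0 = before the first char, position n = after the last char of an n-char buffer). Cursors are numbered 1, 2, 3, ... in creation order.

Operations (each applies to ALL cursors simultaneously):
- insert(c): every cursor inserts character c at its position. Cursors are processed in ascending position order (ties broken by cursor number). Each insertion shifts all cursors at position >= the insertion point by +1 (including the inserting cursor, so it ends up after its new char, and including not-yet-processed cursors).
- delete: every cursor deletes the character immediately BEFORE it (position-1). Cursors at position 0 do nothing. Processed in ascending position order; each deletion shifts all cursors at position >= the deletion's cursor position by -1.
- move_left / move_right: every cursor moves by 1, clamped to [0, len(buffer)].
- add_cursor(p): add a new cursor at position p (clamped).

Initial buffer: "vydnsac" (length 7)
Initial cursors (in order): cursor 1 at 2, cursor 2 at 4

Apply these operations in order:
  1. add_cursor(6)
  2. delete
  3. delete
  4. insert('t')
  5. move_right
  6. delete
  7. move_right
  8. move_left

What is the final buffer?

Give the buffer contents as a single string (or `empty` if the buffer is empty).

Answer: t

Derivation:
After op 1 (add_cursor(6)): buffer="vydnsac" (len 7), cursors c1@2 c2@4 c3@6, authorship .......
After op 2 (delete): buffer="vdsc" (len 4), cursors c1@1 c2@2 c3@3, authorship ....
After op 3 (delete): buffer="c" (len 1), cursors c1@0 c2@0 c3@0, authorship .
After op 4 (insert('t')): buffer="tttc" (len 4), cursors c1@3 c2@3 c3@3, authorship 123.
After op 5 (move_right): buffer="tttc" (len 4), cursors c1@4 c2@4 c3@4, authorship 123.
After op 6 (delete): buffer="t" (len 1), cursors c1@1 c2@1 c3@1, authorship 1
After op 7 (move_right): buffer="t" (len 1), cursors c1@1 c2@1 c3@1, authorship 1
After op 8 (move_left): buffer="t" (len 1), cursors c1@0 c2@0 c3@0, authorship 1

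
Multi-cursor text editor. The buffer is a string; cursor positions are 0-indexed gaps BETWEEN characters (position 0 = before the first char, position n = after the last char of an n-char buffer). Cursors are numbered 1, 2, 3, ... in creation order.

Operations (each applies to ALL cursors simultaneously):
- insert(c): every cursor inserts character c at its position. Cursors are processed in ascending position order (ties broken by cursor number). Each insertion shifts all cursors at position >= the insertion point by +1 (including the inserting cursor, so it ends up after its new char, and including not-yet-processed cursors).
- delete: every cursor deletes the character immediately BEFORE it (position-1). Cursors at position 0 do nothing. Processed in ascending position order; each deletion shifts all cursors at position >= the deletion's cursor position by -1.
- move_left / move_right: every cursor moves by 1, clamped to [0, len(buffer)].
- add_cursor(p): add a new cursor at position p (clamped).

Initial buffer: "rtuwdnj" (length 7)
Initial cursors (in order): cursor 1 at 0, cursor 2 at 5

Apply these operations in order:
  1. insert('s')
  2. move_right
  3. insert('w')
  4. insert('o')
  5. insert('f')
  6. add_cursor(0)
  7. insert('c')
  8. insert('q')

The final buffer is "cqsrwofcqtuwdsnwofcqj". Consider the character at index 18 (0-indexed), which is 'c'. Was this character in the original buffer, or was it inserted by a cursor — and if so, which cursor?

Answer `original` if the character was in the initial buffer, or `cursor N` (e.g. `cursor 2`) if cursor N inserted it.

After op 1 (insert('s')): buffer="srtuwdsnj" (len 9), cursors c1@1 c2@7, authorship 1.....2..
After op 2 (move_right): buffer="srtuwdsnj" (len 9), cursors c1@2 c2@8, authorship 1.....2..
After op 3 (insert('w')): buffer="srwtuwdsnwj" (len 11), cursors c1@3 c2@10, authorship 1.1....2.2.
After op 4 (insert('o')): buffer="srwotuwdsnwoj" (len 13), cursors c1@4 c2@12, authorship 1.11....2.22.
After op 5 (insert('f')): buffer="srwoftuwdsnwofj" (len 15), cursors c1@5 c2@14, authorship 1.111....2.222.
After op 6 (add_cursor(0)): buffer="srwoftuwdsnwofj" (len 15), cursors c3@0 c1@5 c2@14, authorship 1.111....2.222.
After op 7 (insert('c')): buffer="csrwofctuwdsnwofcj" (len 18), cursors c3@1 c1@7 c2@17, authorship 31.1111....2.2222.
After op 8 (insert('q')): buffer="cqsrwofcqtuwdsnwofcqj" (len 21), cursors c3@2 c1@9 c2@20, authorship 331.11111....2.22222.
Authorship (.=original, N=cursor N): 3 3 1 . 1 1 1 1 1 . . . . 2 . 2 2 2 2 2 .
Index 18: author = 2

Answer: cursor 2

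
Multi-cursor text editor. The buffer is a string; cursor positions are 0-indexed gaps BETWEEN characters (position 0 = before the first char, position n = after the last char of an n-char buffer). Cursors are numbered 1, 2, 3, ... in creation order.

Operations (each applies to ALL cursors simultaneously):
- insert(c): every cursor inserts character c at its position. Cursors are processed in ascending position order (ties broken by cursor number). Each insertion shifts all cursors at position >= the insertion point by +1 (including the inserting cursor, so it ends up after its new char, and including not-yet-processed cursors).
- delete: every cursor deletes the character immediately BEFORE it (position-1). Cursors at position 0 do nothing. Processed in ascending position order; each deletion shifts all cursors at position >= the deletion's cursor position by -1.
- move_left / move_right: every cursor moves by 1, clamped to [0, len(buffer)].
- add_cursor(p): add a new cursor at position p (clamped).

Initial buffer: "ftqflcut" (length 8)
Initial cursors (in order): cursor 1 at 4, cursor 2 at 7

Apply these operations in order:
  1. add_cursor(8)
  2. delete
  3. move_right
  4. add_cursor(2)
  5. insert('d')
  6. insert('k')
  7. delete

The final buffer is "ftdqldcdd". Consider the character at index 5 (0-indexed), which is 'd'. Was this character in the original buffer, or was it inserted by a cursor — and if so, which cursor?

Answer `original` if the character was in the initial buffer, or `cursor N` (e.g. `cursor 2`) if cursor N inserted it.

Answer: cursor 1

Derivation:
After op 1 (add_cursor(8)): buffer="ftqflcut" (len 8), cursors c1@4 c2@7 c3@8, authorship ........
After op 2 (delete): buffer="ftqlc" (len 5), cursors c1@3 c2@5 c3@5, authorship .....
After op 3 (move_right): buffer="ftqlc" (len 5), cursors c1@4 c2@5 c3@5, authorship .....
After op 4 (add_cursor(2)): buffer="ftqlc" (len 5), cursors c4@2 c1@4 c2@5 c3@5, authorship .....
After op 5 (insert('d')): buffer="ftdqldcdd" (len 9), cursors c4@3 c1@6 c2@9 c3@9, authorship ..4..1.23
After op 6 (insert('k')): buffer="ftdkqldkcddkk" (len 13), cursors c4@4 c1@8 c2@13 c3@13, authorship ..44..11.2323
After op 7 (delete): buffer="ftdqldcdd" (len 9), cursors c4@3 c1@6 c2@9 c3@9, authorship ..4..1.23
Authorship (.=original, N=cursor N): . . 4 . . 1 . 2 3
Index 5: author = 1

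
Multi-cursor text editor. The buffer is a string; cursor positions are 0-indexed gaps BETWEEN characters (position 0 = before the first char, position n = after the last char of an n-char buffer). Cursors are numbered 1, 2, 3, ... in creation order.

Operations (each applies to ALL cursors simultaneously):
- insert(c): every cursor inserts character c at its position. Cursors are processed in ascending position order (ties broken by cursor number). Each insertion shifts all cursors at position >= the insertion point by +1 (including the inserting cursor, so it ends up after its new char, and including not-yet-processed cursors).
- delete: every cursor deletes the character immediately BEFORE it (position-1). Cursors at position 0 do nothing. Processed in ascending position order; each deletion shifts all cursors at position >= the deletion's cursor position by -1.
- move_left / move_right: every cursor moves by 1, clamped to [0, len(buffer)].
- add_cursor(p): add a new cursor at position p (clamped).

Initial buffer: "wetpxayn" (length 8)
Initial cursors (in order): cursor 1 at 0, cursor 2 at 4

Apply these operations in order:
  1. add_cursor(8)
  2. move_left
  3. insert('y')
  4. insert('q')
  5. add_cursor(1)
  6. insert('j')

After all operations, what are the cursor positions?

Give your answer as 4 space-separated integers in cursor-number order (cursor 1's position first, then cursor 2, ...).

After op 1 (add_cursor(8)): buffer="wetpxayn" (len 8), cursors c1@0 c2@4 c3@8, authorship ........
After op 2 (move_left): buffer="wetpxayn" (len 8), cursors c1@0 c2@3 c3@7, authorship ........
After op 3 (insert('y')): buffer="ywetypxayyn" (len 11), cursors c1@1 c2@5 c3@10, authorship 1...2....3.
After op 4 (insert('q')): buffer="yqwetyqpxayyqn" (len 14), cursors c1@2 c2@7 c3@13, authorship 11...22....33.
After op 5 (add_cursor(1)): buffer="yqwetyqpxayyqn" (len 14), cursors c4@1 c1@2 c2@7 c3@13, authorship 11...22....33.
After op 6 (insert('j')): buffer="yjqjwetyqjpxayyqjn" (len 18), cursors c4@2 c1@4 c2@10 c3@17, authorship 1411...222....333.

Answer: 4 10 17 2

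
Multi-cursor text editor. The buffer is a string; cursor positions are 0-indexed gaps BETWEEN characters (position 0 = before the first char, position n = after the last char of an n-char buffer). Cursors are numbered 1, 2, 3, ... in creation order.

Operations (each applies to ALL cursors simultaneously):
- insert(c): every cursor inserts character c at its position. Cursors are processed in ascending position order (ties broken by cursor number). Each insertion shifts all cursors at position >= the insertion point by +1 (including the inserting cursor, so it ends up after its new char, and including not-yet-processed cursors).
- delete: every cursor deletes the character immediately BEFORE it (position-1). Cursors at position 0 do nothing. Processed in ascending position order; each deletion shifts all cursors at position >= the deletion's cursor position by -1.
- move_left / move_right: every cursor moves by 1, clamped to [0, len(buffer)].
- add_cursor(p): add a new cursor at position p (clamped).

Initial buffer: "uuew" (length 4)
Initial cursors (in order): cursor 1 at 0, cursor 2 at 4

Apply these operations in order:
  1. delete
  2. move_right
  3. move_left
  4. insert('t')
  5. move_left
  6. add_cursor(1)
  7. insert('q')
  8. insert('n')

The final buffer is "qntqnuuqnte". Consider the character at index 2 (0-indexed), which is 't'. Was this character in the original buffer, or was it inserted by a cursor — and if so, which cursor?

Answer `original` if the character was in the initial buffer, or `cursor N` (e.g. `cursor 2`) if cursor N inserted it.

Answer: cursor 1

Derivation:
After op 1 (delete): buffer="uue" (len 3), cursors c1@0 c2@3, authorship ...
After op 2 (move_right): buffer="uue" (len 3), cursors c1@1 c2@3, authorship ...
After op 3 (move_left): buffer="uue" (len 3), cursors c1@0 c2@2, authorship ...
After op 4 (insert('t')): buffer="tuute" (len 5), cursors c1@1 c2@4, authorship 1..2.
After op 5 (move_left): buffer="tuute" (len 5), cursors c1@0 c2@3, authorship 1..2.
After op 6 (add_cursor(1)): buffer="tuute" (len 5), cursors c1@0 c3@1 c2@3, authorship 1..2.
After op 7 (insert('q')): buffer="qtquuqte" (len 8), cursors c1@1 c3@3 c2@6, authorship 113..22.
After op 8 (insert('n')): buffer="qntqnuuqnte" (len 11), cursors c1@2 c3@5 c2@9, authorship 11133..222.
Authorship (.=original, N=cursor N): 1 1 1 3 3 . . 2 2 2 .
Index 2: author = 1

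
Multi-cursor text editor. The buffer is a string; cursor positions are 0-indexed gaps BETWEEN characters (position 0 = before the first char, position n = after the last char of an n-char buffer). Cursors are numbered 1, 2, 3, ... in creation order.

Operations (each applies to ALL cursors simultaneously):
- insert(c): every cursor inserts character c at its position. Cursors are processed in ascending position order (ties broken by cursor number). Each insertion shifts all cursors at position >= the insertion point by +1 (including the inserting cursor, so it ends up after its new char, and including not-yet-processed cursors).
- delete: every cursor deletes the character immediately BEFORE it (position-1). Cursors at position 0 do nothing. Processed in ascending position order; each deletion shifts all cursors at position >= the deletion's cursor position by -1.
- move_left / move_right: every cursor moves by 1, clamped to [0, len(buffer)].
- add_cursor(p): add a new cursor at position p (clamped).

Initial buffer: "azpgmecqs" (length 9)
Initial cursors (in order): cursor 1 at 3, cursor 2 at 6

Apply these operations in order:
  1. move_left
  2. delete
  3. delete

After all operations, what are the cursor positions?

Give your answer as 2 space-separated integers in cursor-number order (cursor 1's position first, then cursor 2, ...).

After op 1 (move_left): buffer="azpgmecqs" (len 9), cursors c1@2 c2@5, authorship .........
After op 2 (delete): buffer="apgecqs" (len 7), cursors c1@1 c2@3, authorship .......
After op 3 (delete): buffer="pecqs" (len 5), cursors c1@0 c2@1, authorship .....

Answer: 0 1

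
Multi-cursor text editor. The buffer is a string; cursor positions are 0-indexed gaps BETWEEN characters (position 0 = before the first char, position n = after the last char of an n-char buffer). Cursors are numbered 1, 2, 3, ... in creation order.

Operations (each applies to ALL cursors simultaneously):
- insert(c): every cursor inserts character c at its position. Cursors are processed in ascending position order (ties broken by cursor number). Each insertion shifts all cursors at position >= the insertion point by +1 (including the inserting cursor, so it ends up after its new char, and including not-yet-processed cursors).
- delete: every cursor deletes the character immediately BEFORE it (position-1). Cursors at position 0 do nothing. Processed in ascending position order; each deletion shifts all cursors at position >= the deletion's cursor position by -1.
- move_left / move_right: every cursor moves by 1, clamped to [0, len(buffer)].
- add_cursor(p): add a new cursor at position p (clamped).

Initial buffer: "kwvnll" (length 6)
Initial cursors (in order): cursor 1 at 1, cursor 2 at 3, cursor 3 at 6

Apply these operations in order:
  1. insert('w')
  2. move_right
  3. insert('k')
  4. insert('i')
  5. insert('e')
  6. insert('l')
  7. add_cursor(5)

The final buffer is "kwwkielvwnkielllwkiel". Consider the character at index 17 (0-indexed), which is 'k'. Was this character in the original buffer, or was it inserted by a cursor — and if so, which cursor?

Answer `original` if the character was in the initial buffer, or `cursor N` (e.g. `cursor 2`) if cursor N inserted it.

After op 1 (insert('w')): buffer="kwwvwnllw" (len 9), cursors c1@2 c2@5 c3@9, authorship .1..2...3
After op 2 (move_right): buffer="kwwvwnllw" (len 9), cursors c1@3 c2@6 c3@9, authorship .1..2...3
After op 3 (insert('k')): buffer="kwwkvwnkllwk" (len 12), cursors c1@4 c2@8 c3@12, authorship .1.1.2.2..33
After op 4 (insert('i')): buffer="kwwkivwnkillwki" (len 15), cursors c1@5 c2@10 c3@15, authorship .1.11.2.22..333
After op 5 (insert('e')): buffer="kwwkievwnkiellwkie" (len 18), cursors c1@6 c2@12 c3@18, authorship .1.111.2.222..3333
After op 6 (insert('l')): buffer="kwwkielvwnkielllwkiel" (len 21), cursors c1@7 c2@14 c3@21, authorship .1.1111.2.2222..33333
After op 7 (add_cursor(5)): buffer="kwwkielvwnkielllwkiel" (len 21), cursors c4@5 c1@7 c2@14 c3@21, authorship .1.1111.2.2222..33333
Authorship (.=original, N=cursor N): . 1 . 1 1 1 1 . 2 . 2 2 2 2 . . 3 3 3 3 3
Index 17: author = 3

Answer: cursor 3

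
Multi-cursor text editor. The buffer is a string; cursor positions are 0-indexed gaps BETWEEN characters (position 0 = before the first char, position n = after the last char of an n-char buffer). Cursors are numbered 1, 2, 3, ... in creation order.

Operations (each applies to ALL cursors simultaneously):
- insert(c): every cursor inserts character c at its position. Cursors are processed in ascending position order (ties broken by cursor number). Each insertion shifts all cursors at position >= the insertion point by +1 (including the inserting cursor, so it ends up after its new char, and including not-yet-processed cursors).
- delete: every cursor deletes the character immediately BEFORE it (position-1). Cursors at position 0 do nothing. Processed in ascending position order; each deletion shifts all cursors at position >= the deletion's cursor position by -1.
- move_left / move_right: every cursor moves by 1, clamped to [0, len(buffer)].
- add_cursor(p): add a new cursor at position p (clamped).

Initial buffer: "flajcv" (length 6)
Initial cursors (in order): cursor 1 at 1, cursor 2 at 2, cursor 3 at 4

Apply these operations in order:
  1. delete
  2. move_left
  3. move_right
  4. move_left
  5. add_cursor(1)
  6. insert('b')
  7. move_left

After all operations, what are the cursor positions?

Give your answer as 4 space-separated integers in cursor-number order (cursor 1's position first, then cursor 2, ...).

Answer: 2 2 2 4

Derivation:
After op 1 (delete): buffer="acv" (len 3), cursors c1@0 c2@0 c3@1, authorship ...
After op 2 (move_left): buffer="acv" (len 3), cursors c1@0 c2@0 c3@0, authorship ...
After op 3 (move_right): buffer="acv" (len 3), cursors c1@1 c2@1 c3@1, authorship ...
After op 4 (move_left): buffer="acv" (len 3), cursors c1@0 c2@0 c3@0, authorship ...
After op 5 (add_cursor(1)): buffer="acv" (len 3), cursors c1@0 c2@0 c3@0 c4@1, authorship ...
After op 6 (insert('b')): buffer="bbbabcv" (len 7), cursors c1@3 c2@3 c3@3 c4@5, authorship 123.4..
After op 7 (move_left): buffer="bbbabcv" (len 7), cursors c1@2 c2@2 c3@2 c4@4, authorship 123.4..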